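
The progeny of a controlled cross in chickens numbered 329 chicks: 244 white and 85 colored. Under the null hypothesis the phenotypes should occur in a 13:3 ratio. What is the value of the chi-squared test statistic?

10.843

The 13:3 ratio has 16 parts, so with N = 329 the expected counts are:
  white: 329 × 13/16 = 267.3125
  colored: 329 × 3/16 = 61.6875
χ² = Σ (O − E)² / E
  white: (244 − 267.3125)² / 267.3125 = 2.0331
  colored: (85 − 61.6875)² / 61.6875 = 8.8101
χ² = 2.0331 + 8.8101 = 10.8432 ≈ 10.843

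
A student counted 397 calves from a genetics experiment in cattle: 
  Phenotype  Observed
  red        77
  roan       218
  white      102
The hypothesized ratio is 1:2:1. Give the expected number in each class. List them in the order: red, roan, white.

99.25, 198.5, 99.25

Expected counts for N = 397 under a 1:2:1 ratio (total parts = 4):
  red: 397 × 1/4 = 99.25
  roan: 397 × 2/4 = 198.5
  white: 397 × 1/4 = 99.25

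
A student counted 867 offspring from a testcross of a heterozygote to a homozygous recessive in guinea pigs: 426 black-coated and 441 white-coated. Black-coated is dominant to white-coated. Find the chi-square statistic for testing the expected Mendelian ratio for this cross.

A testcross of a heterozygote (Aa × aa) gives a 1:1 phenotypic ratio.
Expected counts for N = 867 under a 1:1 ratio (total parts = 2):
  black-coated: 867 × 1/2 = 433.5
  white-coated: 867 × 1/2 = 433.5
χ² = Σ (O − E)² / E
  black-coated: (426 − 433.5)² / 433.5 = 0.1298
  white-coated: (441 − 433.5)² / 433.5 = 0.1298
χ² = 0.1298 + 0.1298 = 0.2596 ≈ 0.260

0.260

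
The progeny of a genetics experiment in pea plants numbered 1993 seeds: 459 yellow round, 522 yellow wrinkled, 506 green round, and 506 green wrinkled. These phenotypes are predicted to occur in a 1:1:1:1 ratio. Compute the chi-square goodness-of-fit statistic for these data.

4.465

Total ratio parts = 4. Expected numbers out of 1993:
  yellow round: 1993 × 1/4 = 498.25
  yellow wrinkled: 1993 × 1/4 = 498.25
  green round: 1993 × 1/4 = 498.25
  green wrinkled: 1993 × 1/4 = 498.25
χ² = Σ (O − E)² / E
  yellow round: (459 − 498.25)² / 498.25 = 3.0919
  yellow wrinkled: (522 − 498.25)² / 498.25 = 1.1321
  green round: (506 − 498.25)² / 498.25 = 0.1205
  green wrinkled: (506 − 498.25)² / 498.25 = 0.1205
χ² = 3.0919 + 1.1321 + 0.1205 + 0.1205 = 4.465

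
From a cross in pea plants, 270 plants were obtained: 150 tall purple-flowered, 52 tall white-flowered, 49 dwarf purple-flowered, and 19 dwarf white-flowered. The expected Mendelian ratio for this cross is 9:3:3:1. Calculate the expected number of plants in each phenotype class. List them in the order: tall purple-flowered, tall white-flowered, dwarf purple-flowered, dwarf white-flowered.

151.875, 50.625, 50.625, 16.875

Under the 9:3:3:1 hypothesis (Σ ratio = 16, N = 270):
  tall purple-flowered: 270 × 9/16 = 151.875
  tall white-flowered: 270 × 3/16 = 50.625
  dwarf purple-flowered: 270 × 3/16 = 50.625
  dwarf white-flowered: 270 × 1/16 = 16.875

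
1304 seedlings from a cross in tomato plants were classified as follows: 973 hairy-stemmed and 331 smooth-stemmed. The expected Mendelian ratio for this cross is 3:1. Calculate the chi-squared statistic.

The 3:1 ratio has 4 parts, so with N = 1304 the expected counts are:
  hairy-stemmed: 1304 × 3/4 = 978
  smooth-stemmed: 1304 × 1/4 = 326
χ² = Σ (O − E)² / E
  hairy-stemmed: (973 − 978)² / 978 = 0.0256
  smooth-stemmed: (331 − 326)² / 326 = 0.0767
χ² = 0.0256 + 0.0767 = 0.1023 ≈ 0.102

0.102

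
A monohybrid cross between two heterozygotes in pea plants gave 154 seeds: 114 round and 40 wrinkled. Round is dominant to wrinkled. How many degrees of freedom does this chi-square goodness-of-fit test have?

1

For a monohybrid cross between heterozygotes with complete dominance, the expected phenotypic ratio is 3:1.
A goodness-of-fit test with 2 phenotype classes has df = 2 − 1 = 1.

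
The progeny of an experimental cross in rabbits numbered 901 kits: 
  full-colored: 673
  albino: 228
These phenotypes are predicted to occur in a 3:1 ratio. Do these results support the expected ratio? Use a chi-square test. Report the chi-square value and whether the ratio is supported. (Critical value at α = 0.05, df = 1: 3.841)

0.045; consistent

Total ratio parts = 4. Expected numbers out of 901:
  full-colored: 901 × 3/4 = 675.75
  albino: 901 × 1/4 = 225.25
χ² = Σ (O − E)² / E
  full-colored: (673 − 675.75)² / 675.75 = 0.0112
  albino: (228 − 225.25)² / 225.25 = 0.0336
χ² = 0.0112 + 0.0336 = 0.0448 ≈ 0.045
Degrees of freedom = 2 − 1 = 1; critical value at α = 0.05 is 3.841.
Since 0.045 < 3.841, we fail to reject the null hypothesis — the data are consistent with the 3:1 ratio.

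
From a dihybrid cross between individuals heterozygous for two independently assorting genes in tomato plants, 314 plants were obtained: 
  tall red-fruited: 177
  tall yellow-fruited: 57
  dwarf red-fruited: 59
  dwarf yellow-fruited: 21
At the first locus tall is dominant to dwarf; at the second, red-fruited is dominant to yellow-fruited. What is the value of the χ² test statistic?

A dihybrid F₂ with independent assortment and complete dominance at both loci gives a 9:3:3:1 phenotypic ratio.
Expected counts for N = 314 under a 9:3:3:1 ratio (total parts = 16):
  tall red-fruited: 314 × 9/16 = 176.625
  tall yellow-fruited: 314 × 3/16 = 58.875
  dwarf red-fruited: 314 × 3/16 = 58.875
  dwarf yellow-fruited: 314 × 1/16 = 19.625
χ² = Σ (O − E)² / E
  tall red-fruited: (177 − 176.625)² / 176.625 = 0.0008
  tall yellow-fruited: (57 − 58.875)² / 58.875 = 0.0597
  dwarf red-fruited: (59 − 58.875)² / 58.875 = 0.0003
  dwarf yellow-fruited: (21 − 19.625)² / 19.625 = 0.0963
χ² = 0.0008 + 0.0597 + 0.0003 + 0.0963 = 0.1571 ≈ 0.157

0.157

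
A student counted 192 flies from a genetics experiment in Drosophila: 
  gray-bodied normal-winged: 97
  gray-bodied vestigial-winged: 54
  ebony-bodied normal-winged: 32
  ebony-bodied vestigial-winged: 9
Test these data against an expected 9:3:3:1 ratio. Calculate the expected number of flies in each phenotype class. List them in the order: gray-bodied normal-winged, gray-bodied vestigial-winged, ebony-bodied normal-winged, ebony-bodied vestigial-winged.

Under the 9:3:3:1 hypothesis (Σ ratio = 16, N = 192):
  gray-bodied normal-winged: 192 × 9/16 = 108
  gray-bodied vestigial-winged: 192 × 3/16 = 36
  ebony-bodied normal-winged: 192 × 3/16 = 36
  ebony-bodied vestigial-winged: 192 × 1/16 = 12

108, 36, 36, 12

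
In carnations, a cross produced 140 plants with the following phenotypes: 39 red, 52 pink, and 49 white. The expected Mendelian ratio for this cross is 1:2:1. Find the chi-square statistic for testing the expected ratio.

Under the 1:2:1 hypothesis (Σ ratio = 4, N = 140):
  red: 140 × 1/4 = 35
  pink: 140 × 2/4 = 70
  white: 140 × 1/4 = 35
χ² = Σ (O − E)² / E
  red: (39 − 35)² / 35 = 0.4571
  pink: (52 − 70)² / 70 = 4.6286
  white: (49 − 35)² / 35 = 5.6000
χ² = 0.4571 + 4.6286 + 5.6000 = 10.6857 ≈ 10.686

10.686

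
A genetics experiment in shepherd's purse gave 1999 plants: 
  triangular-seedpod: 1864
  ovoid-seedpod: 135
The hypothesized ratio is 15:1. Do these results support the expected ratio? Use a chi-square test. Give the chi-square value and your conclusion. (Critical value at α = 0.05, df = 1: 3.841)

Expected counts for N = 1999 under a 15:1 ratio (total parts = 16):
  triangular-seedpod: 1999 × 15/16 = 1874.0625
  ovoid-seedpod: 1999 × 1/16 = 124.9375
χ² = Σ (O − E)² / E
  triangular-seedpod: (1864 − 1874.0625)² / 1874.0625 = 0.0540
  ovoid-seedpod: (135 − 124.9375)² / 124.9375 = 0.8104
χ² = 0.0540 + 0.8104 = 0.8644 ≈ 0.864
Degrees of freedom = 2 − 1 = 1; critical value at α = 0.05 is 3.841.
Since 0.864 < 3.841, we fail to reject the null hypothesis — the data are consistent with the 15:1 ratio.

0.864; consistent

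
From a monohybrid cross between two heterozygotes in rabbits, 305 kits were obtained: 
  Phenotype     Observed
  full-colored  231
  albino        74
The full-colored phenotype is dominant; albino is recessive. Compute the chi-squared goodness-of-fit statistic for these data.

For a monohybrid cross between heterozygotes with complete dominance, the expected phenotypic ratio is 3:1.
The 3:1 ratio has 4 parts, so with N = 305 the expected counts are:
  full-colored: 305 × 3/4 = 228.75
  albino: 305 × 1/4 = 76.25
χ² = Σ (O − E)² / E
  full-colored: (231 − 228.75)² / 228.75 = 0.0221
  albino: (74 − 76.25)² / 76.25 = 0.0664
χ² = 0.0221 + 0.0664 = 0.0885 ≈ 0.089

0.089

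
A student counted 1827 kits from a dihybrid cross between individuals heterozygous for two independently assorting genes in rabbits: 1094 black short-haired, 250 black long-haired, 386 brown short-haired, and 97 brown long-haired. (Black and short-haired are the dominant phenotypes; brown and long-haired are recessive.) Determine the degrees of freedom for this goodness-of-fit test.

3

A dihybrid F₂ with independent assortment and complete dominance at both loci gives a 9:3:3:1 phenotypic ratio.
A goodness-of-fit test with 4 phenotype classes has df = 4 − 1 = 3.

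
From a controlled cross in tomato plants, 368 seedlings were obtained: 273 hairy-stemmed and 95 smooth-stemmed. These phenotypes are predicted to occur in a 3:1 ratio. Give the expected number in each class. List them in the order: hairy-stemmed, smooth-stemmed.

276, 92

The 3:1 ratio has 4 parts, so with N = 368 the expected counts are:
  hairy-stemmed: 368 × 3/4 = 276
  smooth-stemmed: 368 × 1/4 = 92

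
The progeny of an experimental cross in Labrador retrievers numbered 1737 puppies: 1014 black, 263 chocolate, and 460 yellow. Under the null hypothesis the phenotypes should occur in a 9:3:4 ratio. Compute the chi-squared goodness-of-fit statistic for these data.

14.989

Under the 9:3:4 hypothesis (Σ ratio = 16, N = 1737):
  black: 1737 × 9/16 = 977.0625
  chocolate: 1737 × 3/16 = 325.6875
  yellow: 1737 × 4/16 = 434.25
χ² = Σ (O − E)² / E
  black: (1014 − 977.0625)² / 977.0625 = 1.3964
  chocolate: (263 − 325.6875)² / 325.6875 = 12.0659
  yellow: (460 − 434.25)² / 434.25 = 1.5269
χ² = 1.3964 + 12.0659 + 1.5269 = 14.9892 ≈ 14.989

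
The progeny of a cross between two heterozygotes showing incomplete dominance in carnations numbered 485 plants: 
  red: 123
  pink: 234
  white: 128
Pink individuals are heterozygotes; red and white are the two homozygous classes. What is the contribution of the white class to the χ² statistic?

With incomplete dominance, a heterozygote × heterozygote cross gives a 1:2:1 phenotypic ratio.
Total ratio parts = 4. Expected numbers out of 485:
  red: 485 × 1/4 = 121.25
  pink: 485 × 2/4 = 242.5
  white: 485 × 1/4 = 121.25
Contribution of white: (128 − 121.25)² / 121.25 = 0.3758

0.376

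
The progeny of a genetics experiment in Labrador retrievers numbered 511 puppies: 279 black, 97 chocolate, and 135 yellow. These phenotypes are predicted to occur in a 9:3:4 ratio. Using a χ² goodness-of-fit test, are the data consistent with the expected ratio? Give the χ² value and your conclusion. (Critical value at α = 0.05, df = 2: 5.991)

0.674; consistent

Expected counts for N = 511 under a 9:3:4 ratio (total parts = 16):
  black: 511 × 9/16 = 287.4375
  chocolate: 511 × 3/16 = 95.8125
  yellow: 511 × 4/16 = 127.75
χ² = Σ (O − E)² / E
  black: (279 − 287.4375)² / 287.4375 = 0.2477
  chocolate: (97 − 95.8125)² / 95.8125 = 0.0147
  yellow: (135 − 127.75)² / 127.75 = 0.4114
χ² = 0.2477 + 0.0147 + 0.4114 = 0.6738 ≈ 0.674
Degrees of freedom = 3 − 1 = 2; critical value at α = 0.05 is 5.991.
Since 0.674 < 5.991, we fail to reject the null hypothesis — the data are consistent with the 9:3:4 ratio.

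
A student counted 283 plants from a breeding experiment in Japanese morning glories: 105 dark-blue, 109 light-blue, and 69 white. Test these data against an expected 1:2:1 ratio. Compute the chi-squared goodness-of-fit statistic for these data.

24.088

Total ratio parts = 4. Expected numbers out of 283:
  dark-blue: 283 × 1/4 = 70.75
  light-blue: 283 × 2/4 = 141.5
  white: 283 × 1/4 = 70.75
χ² = Σ (O − E)² / E
  dark-blue: (105 − 70.75)² / 70.75 = 16.5804
  light-blue: (109 − 141.5)² / 141.5 = 7.4647
  white: (69 − 70.75)² / 70.75 = 0.0433
χ² = 16.5804 + 7.4647 + 0.0433 = 24.0884 ≈ 24.088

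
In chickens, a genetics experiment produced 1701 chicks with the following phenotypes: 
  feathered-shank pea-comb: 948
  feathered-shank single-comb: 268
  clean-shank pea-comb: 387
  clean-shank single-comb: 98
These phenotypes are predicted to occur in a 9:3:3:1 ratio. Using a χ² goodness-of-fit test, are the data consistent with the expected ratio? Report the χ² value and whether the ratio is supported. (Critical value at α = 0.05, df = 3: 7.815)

Under the 9:3:3:1 hypothesis (Σ ratio = 16, N = 1701):
  feathered-shank pea-comb: 1701 × 9/16 = 956.8125
  feathered-shank single-comb: 1701 × 3/16 = 318.9375
  clean-shank pea-comb: 1701 × 3/16 = 318.9375
  clean-shank single-comb: 1701 × 1/16 = 106.3125
χ² = Σ (O − E)² / E
  feathered-shank pea-comb: (948 − 956.8125)² / 956.8125 = 0.0812
  feathered-shank single-comb: (268 − 318.9375)² / 318.9375 = 8.1352
  clean-shank pea-comb: (387 − 318.9375)² / 318.9375 = 14.5248
  clean-shank single-comb: (98 − 106.3125)² / 106.3125 = 0.6499
χ² = 0.0812 + 8.1352 + 14.5248 + 0.6499 = 23.3911 ≈ 23.391
Degrees of freedom = 4 − 1 = 3; critical value at α = 0.05 is 7.815.
Since 23.391 > 7.815, we reject the null hypothesis — the data do not fit the 9:3:3:1 ratio.

23.391; not consistent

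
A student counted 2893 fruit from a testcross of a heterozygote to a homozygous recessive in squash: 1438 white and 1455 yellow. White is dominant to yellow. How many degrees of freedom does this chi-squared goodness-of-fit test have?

A testcross of a heterozygote (Aa × aa) gives a 1:1 phenotypic ratio.
A goodness-of-fit test with 2 phenotype classes has df = 2 − 1 = 1.

1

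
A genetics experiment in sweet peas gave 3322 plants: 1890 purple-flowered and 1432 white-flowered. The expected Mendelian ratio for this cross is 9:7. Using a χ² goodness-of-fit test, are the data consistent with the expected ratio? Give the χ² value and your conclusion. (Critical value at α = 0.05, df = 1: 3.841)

Total ratio parts = 16. Expected numbers out of 3322:
  purple-flowered: 3322 × 9/16 = 1868.625
  white-flowered: 3322 × 7/16 = 1453.375
χ² = Σ (O − E)² / E
  purple-flowered: (1890 − 1868.625)² / 1868.625 = 0.2445
  white-flowered: (1432 − 1453.375)² / 1453.375 = 0.3144
χ² = 0.2445 + 0.3144 = 0.5589 ≈ 0.559
Degrees of freedom = 2 − 1 = 1; critical value at α = 0.05 is 3.841.
Since 0.559 < 3.841, we fail to reject the null hypothesis — the data are consistent with the 9:7 ratio.

0.559; consistent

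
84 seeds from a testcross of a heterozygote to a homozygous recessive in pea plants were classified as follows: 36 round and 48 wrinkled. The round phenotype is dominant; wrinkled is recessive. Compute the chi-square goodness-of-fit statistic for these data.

A testcross of a heterozygote (Aa × aa) gives a 1:1 phenotypic ratio.
Under the 1:1 hypothesis (Σ ratio = 2, N = 84):
  round: 84 × 1/2 = 42
  wrinkled: 84 × 1/2 = 42
χ² = Σ (O − E)² / E
  round: (36 − 42)² / 42 = 0.8571
  wrinkled: (48 − 42)² / 42 = 0.8571
χ² = 0.8571 + 0.8571 = 1.7142 ≈ 1.714

1.714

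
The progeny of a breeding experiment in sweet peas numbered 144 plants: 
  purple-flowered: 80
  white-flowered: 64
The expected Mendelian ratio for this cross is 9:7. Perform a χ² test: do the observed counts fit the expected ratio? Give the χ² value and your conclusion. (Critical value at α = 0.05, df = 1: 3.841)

Total ratio parts = 16. Expected numbers out of 144:
  purple-flowered: 144 × 9/16 = 81
  white-flowered: 144 × 7/16 = 63
χ² = Σ (O − E)² / E
  purple-flowered: (80 − 81)² / 81 = 0.0123
  white-flowered: (64 − 63)² / 63 = 0.0159
χ² = 0.0123 + 0.0159 = 0.0282 ≈ 0.028
Degrees of freedom = 2 − 1 = 1; critical value at α = 0.05 is 3.841.
Since 0.028 < 3.841, we fail to reject the null hypothesis — the data are consistent with the 9:7 ratio.

0.028; consistent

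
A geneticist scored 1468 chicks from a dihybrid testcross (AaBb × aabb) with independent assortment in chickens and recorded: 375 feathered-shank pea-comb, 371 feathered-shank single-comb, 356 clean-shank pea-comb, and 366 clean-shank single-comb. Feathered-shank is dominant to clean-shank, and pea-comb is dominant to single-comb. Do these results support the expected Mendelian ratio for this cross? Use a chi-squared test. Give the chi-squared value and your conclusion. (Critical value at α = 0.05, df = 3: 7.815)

0.550; consistent

A dihybrid testcross with independent assortment gives a 1:1:1:1 ratio.
The 1:1:1:1 ratio has 4 parts, so with N = 1468 the expected counts are:
  feathered-shank pea-comb: 1468 × 1/4 = 367
  feathered-shank single-comb: 1468 × 1/4 = 367
  clean-shank pea-comb: 1468 × 1/4 = 367
  clean-shank single-comb: 1468 × 1/4 = 367
χ² = Σ (O − E)² / E
  feathered-shank pea-comb: (375 − 367)² / 367 = 0.1744
  feathered-shank single-comb: (371 − 367)² / 367 = 0.0436
  clean-shank pea-comb: (356 − 367)² / 367 = 0.3297
  clean-shank single-comb: (366 − 367)² / 367 = 0.0027
χ² = 0.1744 + 0.0436 + 0.3297 + 0.0027 = 0.5504 ≈ 0.550
Degrees of freedom = 4 − 1 = 3; critical value at α = 0.05 is 7.815.
Since 0.550 < 7.815, we fail to reject the null hypothesis — the data are consistent with the 1:1:1:1 ratio.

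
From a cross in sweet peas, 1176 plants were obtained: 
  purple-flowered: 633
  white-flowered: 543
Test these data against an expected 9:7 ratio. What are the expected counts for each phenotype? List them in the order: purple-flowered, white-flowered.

661.5, 514.5

Expected counts for N = 1176 under a 9:7 ratio (total parts = 16):
  purple-flowered: 1176 × 9/16 = 661.5
  white-flowered: 1176 × 7/16 = 514.5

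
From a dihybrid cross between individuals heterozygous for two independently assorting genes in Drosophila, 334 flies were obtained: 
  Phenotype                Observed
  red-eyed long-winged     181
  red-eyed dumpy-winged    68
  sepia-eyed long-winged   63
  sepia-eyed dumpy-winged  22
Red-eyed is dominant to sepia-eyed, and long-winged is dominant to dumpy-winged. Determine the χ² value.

0.776

A dihybrid F₂ with independent assortment and complete dominance at both loci gives a 9:3:3:1 phenotypic ratio.
Total ratio parts = 16. Expected numbers out of 334:
  red-eyed long-winged: 334 × 9/16 = 187.875
  red-eyed dumpy-winged: 334 × 3/16 = 62.625
  sepia-eyed long-winged: 334 × 3/16 = 62.625
  sepia-eyed dumpy-winged: 334 × 1/16 = 20.875
χ² = Σ (O − E)² / E
  red-eyed long-winged: (181 − 187.875)² / 187.875 = 0.2516
  red-eyed dumpy-winged: (68 − 62.625)² / 62.625 = 0.4613
  sepia-eyed long-winged: (63 − 62.625)² / 62.625 = 0.0022
  sepia-eyed dumpy-winged: (22 − 20.875)² / 20.875 = 0.0606
χ² = 0.2516 + 0.4613 + 0.0022 + 0.0606 = 0.7757 ≈ 0.776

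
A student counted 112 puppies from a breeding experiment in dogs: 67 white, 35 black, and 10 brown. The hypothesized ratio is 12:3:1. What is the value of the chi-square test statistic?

14.060

Total ratio parts = 16. Expected numbers out of 112:
  white: 112 × 12/16 = 84
  black: 112 × 3/16 = 21
  brown: 112 × 1/16 = 7
χ² = Σ (O − E)² / E
  white: (67 − 84)² / 84 = 3.4405
  black: (35 − 21)² / 21 = 9.3333
  brown: (10 − 7)² / 7 = 1.2857
χ² = 3.4405 + 9.3333 + 1.2857 = 14.0595 ≈ 14.060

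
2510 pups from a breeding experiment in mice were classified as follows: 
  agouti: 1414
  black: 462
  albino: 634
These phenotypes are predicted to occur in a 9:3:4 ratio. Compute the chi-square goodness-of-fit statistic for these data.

0.229

Total ratio parts = 16. Expected numbers out of 2510:
  agouti: 2510 × 9/16 = 1411.875
  black: 2510 × 3/16 = 470.625
  albino: 2510 × 4/16 = 627.5
χ² = Σ (O − E)² / E
  agouti: (1414 − 1411.875)² / 1411.875 = 0.0032
  black: (462 − 470.625)² / 470.625 = 0.1581
  albino: (634 − 627.5)² / 627.5 = 0.0673
χ² = 0.0032 + 0.1581 + 0.0673 = 0.2286 ≈ 0.229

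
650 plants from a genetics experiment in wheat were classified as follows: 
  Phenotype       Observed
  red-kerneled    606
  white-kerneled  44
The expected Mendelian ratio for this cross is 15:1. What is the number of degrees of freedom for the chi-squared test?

1

A goodness-of-fit test with 2 phenotype classes has df = 2 − 1 = 1.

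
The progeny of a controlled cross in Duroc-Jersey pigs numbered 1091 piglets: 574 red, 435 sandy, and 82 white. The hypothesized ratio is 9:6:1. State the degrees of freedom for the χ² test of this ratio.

A goodness-of-fit test with 3 phenotype classes has df = 3 − 1 = 2.

2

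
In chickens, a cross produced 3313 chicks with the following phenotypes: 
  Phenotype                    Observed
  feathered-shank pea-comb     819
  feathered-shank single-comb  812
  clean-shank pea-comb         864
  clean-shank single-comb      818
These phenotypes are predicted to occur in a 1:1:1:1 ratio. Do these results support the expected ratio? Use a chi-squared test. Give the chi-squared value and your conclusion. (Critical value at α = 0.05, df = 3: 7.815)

2.092; consistent

Under the 1:1:1:1 hypothesis (Σ ratio = 4, N = 3313):
  feathered-shank pea-comb: 3313 × 1/4 = 828.25
  feathered-shank single-comb: 3313 × 1/4 = 828.25
  clean-shank pea-comb: 3313 × 1/4 = 828.25
  clean-shank single-comb: 3313 × 1/4 = 828.25
χ² = Σ (O − E)² / E
  feathered-shank pea-comb: (819 − 828.25)² / 828.25 = 0.1033
  feathered-shank single-comb: (812 − 828.25)² / 828.25 = 0.3188
  clean-shank pea-comb: (864 − 828.25)² / 828.25 = 1.5431
  clean-shank single-comb: (818 − 828.25)² / 828.25 = 0.1268
χ² = 0.1033 + 0.3188 + 1.5431 + 0.1268 = 2.092
Degrees of freedom = 4 − 1 = 3; critical value at α = 0.05 is 7.815.
Since 2.092 < 7.815, we fail to reject the null hypothesis — the data are consistent with the 1:1:1:1 ratio.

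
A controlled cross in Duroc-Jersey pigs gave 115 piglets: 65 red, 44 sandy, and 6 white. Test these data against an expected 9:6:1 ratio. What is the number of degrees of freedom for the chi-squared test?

A goodness-of-fit test with 3 phenotype classes has df = 3 − 1 = 2.

2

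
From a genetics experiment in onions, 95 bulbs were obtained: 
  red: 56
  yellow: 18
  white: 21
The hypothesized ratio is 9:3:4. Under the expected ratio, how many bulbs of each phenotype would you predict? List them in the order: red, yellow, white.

The 9:3:4 ratio has 16 parts, so with N = 95 the expected counts are:
  red: 95 × 9/16 = 53.4375
  yellow: 95 × 3/16 = 17.8125
  white: 95 × 4/16 = 23.75

53.4375, 17.8125, 23.75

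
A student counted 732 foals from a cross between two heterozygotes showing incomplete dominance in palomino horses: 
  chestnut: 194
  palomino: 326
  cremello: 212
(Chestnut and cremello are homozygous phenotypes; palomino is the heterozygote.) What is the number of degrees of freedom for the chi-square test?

2

With incomplete dominance, a heterozygote × heterozygote cross gives a 1:2:1 phenotypic ratio.
A goodness-of-fit test with 3 phenotype classes has df = 3 − 1 = 2.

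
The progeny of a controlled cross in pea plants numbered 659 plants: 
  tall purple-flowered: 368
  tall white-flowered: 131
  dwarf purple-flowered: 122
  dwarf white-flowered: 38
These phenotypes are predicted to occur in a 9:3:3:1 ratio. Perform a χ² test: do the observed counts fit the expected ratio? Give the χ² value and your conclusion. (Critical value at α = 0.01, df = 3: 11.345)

Under the 9:3:3:1 hypothesis (Σ ratio = 16, N = 659):
  tall purple-flowered: 659 × 9/16 = 370.6875
  tall white-flowered: 659 × 3/16 = 123.5625
  dwarf purple-flowered: 659 × 3/16 = 123.5625
  dwarf white-flowered: 659 × 1/16 = 41.1875
χ² = Σ (O − E)² / E
  tall purple-flowered: (368 − 370.6875)² / 370.6875 = 0.0195
  tall white-flowered: (131 − 123.5625)² / 123.5625 = 0.4477
  dwarf purple-flowered: (122 − 123.5625)² / 123.5625 = 0.0198
  dwarf white-flowered: (38 − 41.1875)² / 41.1875 = 0.2467
χ² = 0.0195 + 0.4477 + 0.0198 + 0.2467 = 0.7337 ≈ 0.734
Degrees of freedom = 4 − 1 = 3; critical value at α = 0.01 is 11.345.
Since 0.734 < 11.345, we fail to reject the null hypothesis — the data are consistent with the 9:3:3:1 ratio.

0.734; consistent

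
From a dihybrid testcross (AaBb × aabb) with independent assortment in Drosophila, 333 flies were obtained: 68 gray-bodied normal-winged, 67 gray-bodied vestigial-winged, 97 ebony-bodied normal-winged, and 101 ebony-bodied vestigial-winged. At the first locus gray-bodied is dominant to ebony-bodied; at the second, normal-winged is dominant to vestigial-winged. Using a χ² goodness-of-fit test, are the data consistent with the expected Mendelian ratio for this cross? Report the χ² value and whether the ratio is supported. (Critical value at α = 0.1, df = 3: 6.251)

12.021; not consistent

A dihybrid testcross with independent assortment gives a 1:1:1:1 ratio.
The 1:1:1:1 ratio has 4 parts, so with N = 333 the expected counts are:
  gray-bodied normal-winged: 333 × 1/4 = 83.25
  gray-bodied vestigial-winged: 333 × 1/4 = 83.25
  ebony-bodied normal-winged: 333 × 1/4 = 83.25
  ebony-bodied vestigial-winged: 333 × 1/4 = 83.25
χ² = Σ (O − E)² / E
  gray-bodied normal-winged: (68 − 83.25)² / 83.25 = 2.7935
  gray-bodied vestigial-winged: (67 − 83.25)² / 83.25 = 3.1719
  ebony-bodied normal-winged: (97 − 83.25)² / 83.25 = 2.2710
  ebony-bodied vestigial-winged: (101 − 83.25)² / 83.25 = 3.7845
χ² = 2.7935 + 3.1719 + 2.2710 + 3.7845 = 12.0209 ≈ 12.021
Degrees of freedom = 4 − 1 = 3; critical value at α = 0.1 is 6.251.
Since 12.021 > 6.251, we reject the null hypothesis — the data do not fit the 1:1:1:1 ratio.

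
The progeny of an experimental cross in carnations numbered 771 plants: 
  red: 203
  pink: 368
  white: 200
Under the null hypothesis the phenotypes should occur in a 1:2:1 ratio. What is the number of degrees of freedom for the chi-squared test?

2

A goodness-of-fit test with 3 phenotype classes has df = 3 − 1 = 2.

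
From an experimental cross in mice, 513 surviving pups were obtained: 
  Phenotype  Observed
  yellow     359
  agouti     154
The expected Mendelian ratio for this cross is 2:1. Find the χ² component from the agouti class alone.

Expected counts for N = 513 under a 2:1 ratio (total parts = 3):
  yellow: 513 × 2/3 = 342
  agouti: 513 × 1/3 = 171
Contribution of agouti: (154 − 171)² / 171 = 1.6901

1.690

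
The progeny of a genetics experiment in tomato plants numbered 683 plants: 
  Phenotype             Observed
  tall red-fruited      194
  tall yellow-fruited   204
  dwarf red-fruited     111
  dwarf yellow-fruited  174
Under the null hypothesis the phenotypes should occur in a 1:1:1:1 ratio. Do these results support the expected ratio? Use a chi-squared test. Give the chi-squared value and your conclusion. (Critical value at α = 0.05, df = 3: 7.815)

30.611; not consistent

Total ratio parts = 4. Expected numbers out of 683:
  tall red-fruited: 683 × 1/4 = 170.75
  tall yellow-fruited: 683 × 1/4 = 170.75
  dwarf red-fruited: 683 × 1/4 = 170.75
  dwarf yellow-fruited: 683 × 1/4 = 170.75
χ² = Σ (O − E)² / E
  tall red-fruited: (194 − 170.75)² / 170.75 = 3.1658
  tall yellow-fruited: (204 − 170.75)² / 170.75 = 6.4747
  dwarf red-fruited: (111 − 170.75)² / 170.75 = 20.9081
  dwarf yellow-fruited: (174 − 170.75)² / 170.75 = 0.0619
χ² = 3.1658 + 6.4747 + 20.9081 + 0.0619 = 30.6105 ≈ 30.611
Degrees of freedom = 4 − 1 = 3; critical value at α = 0.05 is 7.815.
Since 30.611 > 7.815, we reject the null hypothesis — the data do not fit the 1:1:1:1 ratio.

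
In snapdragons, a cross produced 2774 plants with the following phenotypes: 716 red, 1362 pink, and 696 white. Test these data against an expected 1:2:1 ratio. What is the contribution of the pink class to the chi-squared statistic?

Under the 1:2:1 hypothesis (Σ ratio = 4, N = 2774):
  red: 2774 × 1/4 = 693.5
  pink: 2774 × 2/4 = 1387
  white: 2774 × 1/4 = 693.5
Contribution of pink: (1362 − 1387)² / 1387 = 0.4506

0.451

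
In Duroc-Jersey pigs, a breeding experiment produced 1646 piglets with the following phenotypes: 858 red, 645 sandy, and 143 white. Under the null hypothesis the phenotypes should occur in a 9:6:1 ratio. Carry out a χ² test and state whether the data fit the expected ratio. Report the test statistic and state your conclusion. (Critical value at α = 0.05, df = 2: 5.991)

21.874; not consistent

Total ratio parts = 16. Expected numbers out of 1646:
  red: 1646 × 9/16 = 925.875
  sandy: 1646 × 6/16 = 617.25
  white: 1646 × 1/16 = 102.875
χ² = Σ (O − E)² / E
  red: (858 − 925.875)² / 925.875 = 4.9759
  sandy: (645 − 617.25)² / 617.25 = 1.2476
  white: (143 − 102.875)² / 102.875 = 15.6502
χ² = 4.9759 + 1.2476 + 15.6502 = 21.8737 ≈ 21.874
Degrees of freedom = 3 − 1 = 2; critical value at α = 0.05 is 5.991.
Since 21.874 > 5.991, we reject the null hypothesis — the data do not fit the 9:6:1 ratio.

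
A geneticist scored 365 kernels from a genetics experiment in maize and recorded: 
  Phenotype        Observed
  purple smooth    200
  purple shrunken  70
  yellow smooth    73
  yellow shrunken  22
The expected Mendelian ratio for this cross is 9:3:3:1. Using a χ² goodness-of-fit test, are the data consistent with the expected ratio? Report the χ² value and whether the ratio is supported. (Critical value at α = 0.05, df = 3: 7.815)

Total ratio parts = 16. Expected numbers out of 365:
  purple smooth: 365 × 9/16 = 205.3125
  purple shrunken: 365 × 3/16 = 68.4375
  yellow smooth: 365 × 3/16 = 68.4375
  yellow shrunken: 365 × 1/16 = 22.8125
χ² = Σ (O − E)² / E
  purple smooth: (200 − 205.3125)² / 205.3125 = 0.1375
  purple shrunken: (70 − 68.4375)² / 68.4375 = 0.0357
  yellow smooth: (73 − 68.4375)² / 68.4375 = 0.3042
  yellow shrunken: (22 − 22.8125)² / 22.8125 = 0.0289
χ² = 0.1375 + 0.0357 + 0.3042 + 0.0289 = 0.5063 ≈ 0.506
Degrees of freedom = 4 − 1 = 3; critical value at α = 0.05 is 7.815.
Since 0.506 < 7.815, we fail to reject the null hypothesis — the data are consistent with the 9:3:3:1 ratio.

0.506; consistent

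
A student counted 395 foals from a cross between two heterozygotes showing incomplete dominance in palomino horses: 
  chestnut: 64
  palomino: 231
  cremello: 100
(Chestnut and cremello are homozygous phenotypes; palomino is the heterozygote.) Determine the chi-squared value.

With incomplete dominance, a heterozygote × heterozygote cross gives a 1:2:1 phenotypic ratio.
The 1:2:1 ratio has 4 parts, so with N = 395 the expected counts are:
  chestnut: 395 × 1/4 = 98.75
  palomino: 395 × 2/4 = 197.5
  cremello: 395 × 1/4 = 98.75
χ² = Σ (O − E)² / E
  chestnut: (64 − 98.75)² / 98.75 = 12.2285
  palomino: (231 − 197.5)² / 197.5 = 5.6823
  cremello: (100 − 98.75)² / 98.75 = 0.0158
χ² = 12.2285 + 5.6823 + 0.0158 = 17.9266 ≈ 17.927

17.927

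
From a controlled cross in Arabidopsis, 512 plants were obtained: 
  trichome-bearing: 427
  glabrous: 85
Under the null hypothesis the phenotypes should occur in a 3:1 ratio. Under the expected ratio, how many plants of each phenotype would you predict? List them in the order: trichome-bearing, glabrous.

384, 128

The 3:1 ratio has 4 parts, so with N = 512 the expected counts are:
  trichome-bearing: 512 × 3/4 = 384
  glabrous: 512 × 1/4 = 128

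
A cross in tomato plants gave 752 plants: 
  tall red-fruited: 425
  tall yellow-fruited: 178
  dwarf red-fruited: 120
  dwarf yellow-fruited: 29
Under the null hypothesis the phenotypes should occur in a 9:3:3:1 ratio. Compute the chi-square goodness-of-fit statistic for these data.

19.740

Under the 9:3:3:1 hypothesis (Σ ratio = 16, N = 752):
  tall red-fruited: 752 × 9/16 = 423
  tall yellow-fruited: 752 × 3/16 = 141
  dwarf red-fruited: 752 × 3/16 = 141
  dwarf yellow-fruited: 752 × 1/16 = 47
χ² = Σ (O − E)² / E
  tall red-fruited: (425 − 423)² / 423 = 0.0095
  tall yellow-fruited: (178 − 141)² / 141 = 9.7092
  dwarf red-fruited: (120 − 141)² / 141 = 3.1277
  dwarf yellow-fruited: (29 − 47)² / 47 = 6.8936
χ² = 0.0095 + 9.7092 + 3.1277 + 6.8936 = 19.740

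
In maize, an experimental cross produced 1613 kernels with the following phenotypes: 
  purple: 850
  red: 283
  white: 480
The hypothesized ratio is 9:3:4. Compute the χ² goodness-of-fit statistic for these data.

19.477

Total ratio parts = 16. Expected numbers out of 1613:
  purple: 1613 × 9/16 = 907.3125
  red: 1613 × 3/16 = 302.4375
  white: 1613 × 4/16 = 403.25
χ² = Σ (O − E)² / E
  purple: (850 − 907.3125)² / 907.3125 = 3.6203
  red: (283 − 302.4375)² / 302.4375 = 1.2492
  white: (480 − 403.25)² / 403.25 = 14.6077
χ² = 3.6203 + 1.2492 + 14.6077 = 19.4772 ≈ 19.477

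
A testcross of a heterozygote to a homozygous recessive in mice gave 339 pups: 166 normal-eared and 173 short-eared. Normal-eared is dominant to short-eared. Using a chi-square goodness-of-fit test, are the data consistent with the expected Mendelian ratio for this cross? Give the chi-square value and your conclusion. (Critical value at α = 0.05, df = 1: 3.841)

A testcross of a heterozygote (Aa × aa) gives a 1:1 phenotypic ratio.
Expected counts for N = 339 under a 1:1 ratio (total parts = 2):
  normal-eared: 339 × 1/2 = 169.5
  short-eared: 339 × 1/2 = 169.5
χ² = Σ (O − E)² / E
  normal-eared: (166 − 169.5)² / 169.5 = 0.0723
  short-eared: (173 − 169.5)² / 169.5 = 0.0723
χ² = 0.0723 + 0.0723 = 0.1446 ≈ 0.145
Degrees of freedom = 2 − 1 = 1; critical value at α = 0.05 is 3.841.
Since 0.145 < 3.841, we fail to reject the null hypothesis — the data are consistent with the 1:1 ratio.

0.145; consistent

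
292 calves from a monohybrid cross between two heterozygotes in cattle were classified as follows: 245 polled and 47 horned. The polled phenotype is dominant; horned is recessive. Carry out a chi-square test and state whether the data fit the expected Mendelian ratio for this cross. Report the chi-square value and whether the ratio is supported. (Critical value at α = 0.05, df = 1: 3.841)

For a monohybrid cross between heterozygotes with complete dominance, the expected phenotypic ratio is 3:1.
Expected counts for N = 292 under a 3:1 ratio (total parts = 4):
  polled: 292 × 3/4 = 219
  horned: 292 × 1/4 = 73
χ² = Σ (O − E)² / E
  polled: (245 − 219)² / 219 = 3.0868
  horned: (47 − 73)² / 73 = 9.2603
χ² = 3.0868 + 9.2603 = 12.3471 ≈ 12.347
Degrees of freedom = 2 − 1 = 1; critical value at α = 0.05 is 3.841.
Since 12.347 > 3.841, we reject the null hypothesis — the data do not fit the 3:1 ratio.

12.347; not consistent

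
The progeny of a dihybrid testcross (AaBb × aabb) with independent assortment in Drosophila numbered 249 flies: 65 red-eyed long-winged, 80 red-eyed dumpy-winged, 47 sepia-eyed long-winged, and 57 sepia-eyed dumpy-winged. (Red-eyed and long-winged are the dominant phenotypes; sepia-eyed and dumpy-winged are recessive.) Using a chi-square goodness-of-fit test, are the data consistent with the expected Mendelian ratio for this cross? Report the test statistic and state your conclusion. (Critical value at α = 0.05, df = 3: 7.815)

A dihybrid testcross with independent assortment gives a 1:1:1:1 ratio.
Under the 1:1:1:1 hypothesis (Σ ratio = 4, N = 249):
  red-eyed long-winged: 249 × 1/4 = 62.25
  red-eyed dumpy-winged: 249 × 1/4 = 62.25
  sepia-eyed long-winged: 249 × 1/4 = 62.25
  sepia-eyed dumpy-winged: 249 × 1/4 = 62.25
χ² = Σ (O − E)² / E
  red-eyed long-winged: (65 − 62.25)² / 62.25 = 0.1215
  red-eyed dumpy-winged: (80 − 62.25)² / 62.25 = 5.0612
  sepia-eyed long-winged: (47 − 62.25)² / 62.25 = 3.7359
  sepia-eyed dumpy-winged: (57 − 62.25)² / 62.25 = 0.4428
χ² = 0.1215 + 5.0612 + 3.7359 + 0.4428 = 9.3614 ≈ 9.361
Degrees of freedom = 4 − 1 = 3; critical value at α = 0.05 is 7.815.
Since 9.361 > 7.815, we reject the null hypothesis — the data do not fit the 1:1:1:1 ratio.

9.361; not consistent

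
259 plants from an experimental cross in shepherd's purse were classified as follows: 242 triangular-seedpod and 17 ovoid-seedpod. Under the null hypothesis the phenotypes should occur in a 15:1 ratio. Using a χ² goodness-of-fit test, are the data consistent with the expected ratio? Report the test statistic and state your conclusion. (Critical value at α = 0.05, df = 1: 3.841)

0.044; consistent

Under the 15:1 hypothesis (Σ ratio = 16, N = 259):
  triangular-seedpod: 259 × 15/16 = 242.8125
  ovoid-seedpod: 259 × 1/16 = 16.1875
χ² = Σ (O − E)² / E
  triangular-seedpod: (242 − 242.8125)² / 242.8125 = 0.0027
  ovoid-seedpod: (17 − 16.1875)² / 16.1875 = 0.0408
χ² = 0.0027 + 0.0408 = 0.0435 ≈ 0.044
Degrees of freedom = 2 − 1 = 1; critical value at α = 0.05 is 3.841.
Since 0.044 < 3.841, we fail to reject the null hypothesis — the data are consistent with the 15:1 ratio.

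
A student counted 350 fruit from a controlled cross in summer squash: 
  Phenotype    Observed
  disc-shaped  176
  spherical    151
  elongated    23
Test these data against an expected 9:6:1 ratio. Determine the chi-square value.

5.243

Expected counts for N = 350 under a 9:6:1 ratio (total parts = 16):
  disc-shaped: 350 × 9/16 = 196.875
  spherical: 350 × 6/16 = 131.25
  elongated: 350 × 1/16 = 21.875
χ² = Σ (O − E)² / E
  disc-shaped: (176 − 196.875)² / 196.875 = 2.2134
  spherical: (151 − 131.25)² / 131.25 = 2.9719
  elongated: (23 − 21.875)² / 21.875 = 0.0579
χ² = 2.2134 + 2.9719 + 0.0579 = 5.2432 ≈ 5.243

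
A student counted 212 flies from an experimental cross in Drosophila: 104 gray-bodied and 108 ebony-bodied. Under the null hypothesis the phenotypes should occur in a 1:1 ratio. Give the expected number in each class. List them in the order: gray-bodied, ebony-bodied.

106, 106

Total ratio parts = 2. Expected numbers out of 212:
  gray-bodied: 212 × 1/2 = 106
  ebony-bodied: 212 × 1/2 = 106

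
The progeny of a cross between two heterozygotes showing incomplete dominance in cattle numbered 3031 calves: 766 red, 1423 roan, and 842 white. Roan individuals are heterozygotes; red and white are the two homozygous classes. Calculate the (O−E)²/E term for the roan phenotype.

5.646

With incomplete dominance, a heterozygote × heterozygote cross gives a 1:2:1 phenotypic ratio.
Under the 1:2:1 hypothesis (Σ ratio = 4, N = 3031):
  red: 3031 × 1/4 = 757.75
  roan: 3031 × 2/4 = 1515.5
  white: 3031 × 1/4 = 757.75
Contribution of roan: (1423 − 1515.5)² / 1515.5 = 5.6458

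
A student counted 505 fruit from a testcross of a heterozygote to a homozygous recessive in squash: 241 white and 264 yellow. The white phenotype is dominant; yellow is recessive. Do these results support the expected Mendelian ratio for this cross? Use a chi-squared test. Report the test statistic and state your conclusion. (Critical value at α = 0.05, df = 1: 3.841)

1.048; consistent

A testcross of a heterozygote (Aa × aa) gives a 1:1 phenotypic ratio.
Expected counts for N = 505 under a 1:1 ratio (total parts = 2):
  white: 505 × 1/2 = 252.5
  yellow: 505 × 1/2 = 252.5
χ² = Σ (O − E)² / E
  white: (241 − 252.5)² / 252.5 = 0.5238
  yellow: (264 − 252.5)² / 252.5 = 0.5238
χ² = 0.5238 + 0.5238 = 1.0476 ≈ 1.048
Degrees of freedom = 2 − 1 = 1; critical value at α = 0.05 is 3.841.
Since 1.048 < 3.841, we fail to reject the null hypothesis — the data are consistent with the 1:1 ratio.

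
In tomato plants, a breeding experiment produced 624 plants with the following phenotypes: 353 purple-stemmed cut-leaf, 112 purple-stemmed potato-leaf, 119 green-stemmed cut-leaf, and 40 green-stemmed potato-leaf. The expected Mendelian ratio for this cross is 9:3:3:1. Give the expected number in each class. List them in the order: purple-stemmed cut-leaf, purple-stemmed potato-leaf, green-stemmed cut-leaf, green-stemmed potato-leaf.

Expected counts for N = 624 under a 9:3:3:1 ratio (total parts = 16):
  purple-stemmed cut-leaf: 624 × 9/16 = 351
  purple-stemmed potato-leaf: 624 × 3/16 = 117
  green-stemmed cut-leaf: 624 × 3/16 = 117
  green-stemmed potato-leaf: 624 × 1/16 = 39

351, 117, 117, 39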